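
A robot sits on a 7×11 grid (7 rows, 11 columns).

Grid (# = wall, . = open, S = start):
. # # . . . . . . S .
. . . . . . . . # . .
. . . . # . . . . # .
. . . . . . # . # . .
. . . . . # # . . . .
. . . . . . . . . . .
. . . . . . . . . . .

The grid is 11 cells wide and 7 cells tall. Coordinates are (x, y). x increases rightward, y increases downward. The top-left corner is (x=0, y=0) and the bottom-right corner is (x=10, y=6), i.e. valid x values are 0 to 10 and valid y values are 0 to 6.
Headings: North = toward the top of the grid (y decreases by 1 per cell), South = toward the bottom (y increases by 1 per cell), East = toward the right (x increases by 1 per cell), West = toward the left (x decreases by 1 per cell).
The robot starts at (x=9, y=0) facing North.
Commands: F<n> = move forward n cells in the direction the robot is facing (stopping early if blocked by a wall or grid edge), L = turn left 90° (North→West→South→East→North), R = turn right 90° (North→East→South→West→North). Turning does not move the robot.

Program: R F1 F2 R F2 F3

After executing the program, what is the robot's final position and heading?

Answer: Final position: (x=10, y=5), facing South

Derivation:
Start: (x=9, y=0), facing North
  R: turn right, now facing East
  F1: move forward 1, now at (x=10, y=0)
  F2: move forward 0/2 (blocked), now at (x=10, y=0)
  R: turn right, now facing South
  F2: move forward 2, now at (x=10, y=2)
  F3: move forward 3, now at (x=10, y=5)
Final: (x=10, y=5), facing South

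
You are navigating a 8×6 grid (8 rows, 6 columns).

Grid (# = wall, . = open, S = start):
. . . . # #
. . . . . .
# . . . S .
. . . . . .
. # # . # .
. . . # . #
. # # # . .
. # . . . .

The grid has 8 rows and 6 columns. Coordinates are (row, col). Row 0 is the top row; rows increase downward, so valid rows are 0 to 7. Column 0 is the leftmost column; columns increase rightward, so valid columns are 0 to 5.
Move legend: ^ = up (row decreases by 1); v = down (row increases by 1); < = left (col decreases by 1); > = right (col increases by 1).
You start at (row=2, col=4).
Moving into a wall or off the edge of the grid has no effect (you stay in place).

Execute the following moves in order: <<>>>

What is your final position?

Answer: Final position: (row=2, col=5)

Derivation:
Start: (row=2, col=4)
  < (left): (row=2, col=4) -> (row=2, col=3)
  < (left): (row=2, col=3) -> (row=2, col=2)
  > (right): (row=2, col=2) -> (row=2, col=3)
  > (right): (row=2, col=3) -> (row=2, col=4)
  > (right): (row=2, col=4) -> (row=2, col=5)
Final: (row=2, col=5)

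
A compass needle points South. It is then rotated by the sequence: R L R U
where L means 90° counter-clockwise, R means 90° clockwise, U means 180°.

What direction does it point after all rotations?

Start: South
  R (right (90° clockwise)) -> West
  L (left (90° counter-clockwise)) -> South
  R (right (90° clockwise)) -> West
  U (U-turn (180°)) -> East
Final: East

Answer: Final heading: East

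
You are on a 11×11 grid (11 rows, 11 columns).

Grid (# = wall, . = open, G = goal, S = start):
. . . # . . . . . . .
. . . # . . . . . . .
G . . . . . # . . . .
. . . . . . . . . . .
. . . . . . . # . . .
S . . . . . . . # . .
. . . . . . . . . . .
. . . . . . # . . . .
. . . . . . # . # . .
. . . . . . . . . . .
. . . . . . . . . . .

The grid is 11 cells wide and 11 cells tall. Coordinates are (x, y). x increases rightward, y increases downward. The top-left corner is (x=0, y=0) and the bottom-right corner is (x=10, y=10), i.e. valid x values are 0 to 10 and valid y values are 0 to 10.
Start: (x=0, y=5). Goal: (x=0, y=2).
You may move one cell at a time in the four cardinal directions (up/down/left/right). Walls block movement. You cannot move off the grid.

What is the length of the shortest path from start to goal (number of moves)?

BFS from (x=0, y=5) until reaching (x=0, y=2):
  Distance 0: (x=0, y=5)
  Distance 1: (x=0, y=4), (x=1, y=5), (x=0, y=6)
  Distance 2: (x=0, y=3), (x=1, y=4), (x=2, y=5), (x=1, y=6), (x=0, y=7)
  Distance 3: (x=0, y=2), (x=1, y=3), (x=2, y=4), (x=3, y=5), (x=2, y=6), (x=1, y=7), (x=0, y=8)  <- goal reached here
One shortest path (3 moves): (x=0, y=5) -> (x=0, y=4) -> (x=0, y=3) -> (x=0, y=2)

Answer: Shortest path length: 3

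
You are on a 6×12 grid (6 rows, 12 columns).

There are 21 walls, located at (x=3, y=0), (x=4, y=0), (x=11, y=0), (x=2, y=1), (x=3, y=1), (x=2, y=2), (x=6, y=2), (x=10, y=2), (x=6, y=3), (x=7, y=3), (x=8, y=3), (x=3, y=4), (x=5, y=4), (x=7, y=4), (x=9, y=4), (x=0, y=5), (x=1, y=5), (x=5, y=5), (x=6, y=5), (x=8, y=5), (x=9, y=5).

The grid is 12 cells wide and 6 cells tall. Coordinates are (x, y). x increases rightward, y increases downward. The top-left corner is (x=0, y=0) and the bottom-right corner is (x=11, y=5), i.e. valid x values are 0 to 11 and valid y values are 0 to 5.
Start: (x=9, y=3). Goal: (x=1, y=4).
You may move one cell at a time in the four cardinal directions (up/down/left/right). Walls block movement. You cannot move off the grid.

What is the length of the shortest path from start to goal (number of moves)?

Answer: Shortest path length: 13

Derivation:
BFS from (x=9, y=3) until reaching (x=1, y=4):
  Distance 0: (x=9, y=3)
  Distance 1: (x=9, y=2), (x=10, y=3)
  Distance 2: (x=9, y=1), (x=8, y=2), (x=11, y=3), (x=10, y=4)
  Distance 3: (x=9, y=0), (x=8, y=1), (x=10, y=1), (x=7, y=2), (x=11, y=2), (x=11, y=4), (x=10, y=5)
  Distance 4: (x=8, y=0), (x=10, y=0), (x=7, y=1), (x=11, y=1), (x=11, y=5)
  Distance 5: (x=7, y=0), (x=6, y=1)
  Distance 6: (x=6, y=0), (x=5, y=1)
  Distance 7: (x=5, y=0), (x=4, y=1), (x=5, y=2)
  Distance 8: (x=4, y=2), (x=5, y=3)
  Distance 9: (x=3, y=2), (x=4, y=3)
  Distance 10: (x=3, y=3), (x=4, y=4)
  Distance 11: (x=2, y=3), (x=4, y=5)
  Distance 12: (x=1, y=3), (x=2, y=4), (x=3, y=5)
  Distance 13: (x=1, y=2), (x=0, y=3), (x=1, y=4), (x=2, y=5)  <- goal reached here
One shortest path (13 moves): (x=9, y=3) -> (x=9, y=2) -> (x=8, y=2) -> (x=7, y=2) -> (x=7, y=1) -> (x=6, y=1) -> (x=5, y=1) -> (x=4, y=1) -> (x=4, y=2) -> (x=3, y=2) -> (x=3, y=3) -> (x=2, y=3) -> (x=1, y=3) -> (x=1, y=4)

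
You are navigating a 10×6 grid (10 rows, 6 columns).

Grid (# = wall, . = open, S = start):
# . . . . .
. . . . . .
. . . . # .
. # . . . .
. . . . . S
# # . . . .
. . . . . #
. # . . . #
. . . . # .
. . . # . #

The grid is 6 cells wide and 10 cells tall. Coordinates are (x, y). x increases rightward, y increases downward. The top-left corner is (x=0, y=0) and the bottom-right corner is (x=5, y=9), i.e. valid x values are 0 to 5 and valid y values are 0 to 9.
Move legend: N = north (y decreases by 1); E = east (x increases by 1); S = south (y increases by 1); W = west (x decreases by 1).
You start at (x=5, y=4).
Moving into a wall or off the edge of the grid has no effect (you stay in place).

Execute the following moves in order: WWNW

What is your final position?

Answer: Final position: (x=2, y=3)

Derivation:
Start: (x=5, y=4)
  W (west): (x=5, y=4) -> (x=4, y=4)
  W (west): (x=4, y=4) -> (x=3, y=4)
  N (north): (x=3, y=4) -> (x=3, y=3)
  W (west): (x=3, y=3) -> (x=2, y=3)
Final: (x=2, y=3)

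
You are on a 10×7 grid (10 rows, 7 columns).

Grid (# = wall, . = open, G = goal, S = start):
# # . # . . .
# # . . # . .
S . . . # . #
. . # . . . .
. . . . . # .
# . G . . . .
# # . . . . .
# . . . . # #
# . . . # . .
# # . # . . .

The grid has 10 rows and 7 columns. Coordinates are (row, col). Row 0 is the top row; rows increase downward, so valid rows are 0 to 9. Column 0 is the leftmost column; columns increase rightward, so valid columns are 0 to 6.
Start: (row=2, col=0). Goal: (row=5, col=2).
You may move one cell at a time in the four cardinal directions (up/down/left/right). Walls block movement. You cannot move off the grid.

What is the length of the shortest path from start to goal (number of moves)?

Answer: Shortest path length: 5

Derivation:
BFS from (row=2, col=0) until reaching (row=5, col=2):
  Distance 0: (row=2, col=0)
  Distance 1: (row=2, col=1), (row=3, col=0)
  Distance 2: (row=2, col=2), (row=3, col=1), (row=4, col=0)
  Distance 3: (row=1, col=2), (row=2, col=3), (row=4, col=1)
  Distance 4: (row=0, col=2), (row=1, col=3), (row=3, col=3), (row=4, col=2), (row=5, col=1)
  Distance 5: (row=3, col=4), (row=4, col=3), (row=5, col=2)  <- goal reached here
One shortest path (5 moves): (row=2, col=0) -> (row=2, col=1) -> (row=3, col=1) -> (row=4, col=1) -> (row=4, col=2) -> (row=5, col=2)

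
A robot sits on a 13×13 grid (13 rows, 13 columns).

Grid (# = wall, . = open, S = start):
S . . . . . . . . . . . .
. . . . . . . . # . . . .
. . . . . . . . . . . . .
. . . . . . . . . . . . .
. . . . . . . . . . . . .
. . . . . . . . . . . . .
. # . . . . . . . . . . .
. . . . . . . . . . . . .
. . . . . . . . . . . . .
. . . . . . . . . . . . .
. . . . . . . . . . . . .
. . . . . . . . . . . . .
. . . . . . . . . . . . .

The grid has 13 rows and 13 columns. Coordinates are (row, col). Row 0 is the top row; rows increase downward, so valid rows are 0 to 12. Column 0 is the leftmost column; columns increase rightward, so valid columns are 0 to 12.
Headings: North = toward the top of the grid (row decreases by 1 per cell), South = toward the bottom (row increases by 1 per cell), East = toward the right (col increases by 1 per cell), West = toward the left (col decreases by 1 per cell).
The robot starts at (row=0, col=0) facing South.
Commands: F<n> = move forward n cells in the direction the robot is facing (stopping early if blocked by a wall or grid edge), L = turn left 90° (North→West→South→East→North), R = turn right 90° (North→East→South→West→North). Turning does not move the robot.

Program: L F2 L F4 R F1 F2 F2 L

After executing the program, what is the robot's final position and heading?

Answer: Final position: (row=0, col=7), facing North

Derivation:
Start: (row=0, col=0), facing South
  L: turn left, now facing East
  F2: move forward 2, now at (row=0, col=2)
  L: turn left, now facing North
  F4: move forward 0/4 (blocked), now at (row=0, col=2)
  R: turn right, now facing East
  F1: move forward 1, now at (row=0, col=3)
  F2: move forward 2, now at (row=0, col=5)
  F2: move forward 2, now at (row=0, col=7)
  L: turn left, now facing North
Final: (row=0, col=7), facing North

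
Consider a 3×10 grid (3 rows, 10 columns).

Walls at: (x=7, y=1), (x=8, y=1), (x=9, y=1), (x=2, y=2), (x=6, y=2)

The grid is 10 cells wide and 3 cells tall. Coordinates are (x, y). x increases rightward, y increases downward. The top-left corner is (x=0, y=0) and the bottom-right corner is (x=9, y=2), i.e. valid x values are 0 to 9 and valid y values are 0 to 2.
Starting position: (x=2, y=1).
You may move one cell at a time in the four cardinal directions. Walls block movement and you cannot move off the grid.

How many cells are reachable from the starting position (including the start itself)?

BFS flood-fill from (x=2, y=1):
  Distance 0: (x=2, y=1)
  Distance 1: (x=2, y=0), (x=1, y=1), (x=3, y=1)
  Distance 2: (x=1, y=0), (x=3, y=0), (x=0, y=1), (x=4, y=1), (x=1, y=2), (x=3, y=2)
  Distance 3: (x=0, y=0), (x=4, y=0), (x=5, y=1), (x=0, y=2), (x=4, y=2)
  Distance 4: (x=5, y=0), (x=6, y=1), (x=5, y=2)
  Distance 5: (x=6, y=0)
  Distance 6: (x=7, y=0)
  Distance 7: (x=8, y=0)
  Distance 8: (x=9, y=0)
Total reachable: 22 (grid has 25 open cells total)

Answer: Reachable cells: 22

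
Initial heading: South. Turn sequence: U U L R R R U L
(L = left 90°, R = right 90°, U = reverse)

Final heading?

Start: South
  U (U-turn (180°)) -> North
  U (U-turn (180°)) -> South
  L (left (90° counter-clockwise)) -> East
  R (right (90° clockwise)) -> South
  R (right (90° clockwise)) -> West
  R (right (90° clockwise)) -> North
  U (U-turn (180°)) -> South
  L (left (90° counter-clockwise)) -> East
Final: East

Answer: Final heading: East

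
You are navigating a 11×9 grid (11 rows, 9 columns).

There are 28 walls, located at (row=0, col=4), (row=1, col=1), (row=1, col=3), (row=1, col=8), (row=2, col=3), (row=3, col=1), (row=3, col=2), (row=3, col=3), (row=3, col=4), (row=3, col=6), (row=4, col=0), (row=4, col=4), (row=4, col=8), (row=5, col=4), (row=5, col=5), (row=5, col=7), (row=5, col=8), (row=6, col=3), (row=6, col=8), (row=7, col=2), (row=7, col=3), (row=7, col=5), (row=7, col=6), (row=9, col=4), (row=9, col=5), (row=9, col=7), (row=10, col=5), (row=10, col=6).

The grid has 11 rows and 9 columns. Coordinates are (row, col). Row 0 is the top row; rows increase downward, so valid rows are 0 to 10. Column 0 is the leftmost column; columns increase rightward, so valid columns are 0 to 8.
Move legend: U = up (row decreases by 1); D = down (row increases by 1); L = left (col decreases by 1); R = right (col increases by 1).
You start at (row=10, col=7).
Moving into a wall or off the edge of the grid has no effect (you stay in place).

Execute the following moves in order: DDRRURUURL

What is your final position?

Answer: Final position: (row=7, col=7)

Derivation:
Start: (row=10, col=7)
  D (down): blocked, stay at (row=10, col=7)
  D (down): blocked, stay at (row=10, col=7)
  R (right): (row=10, col=7) -> (row=10, col=8)
  R (right): blocked, stay at (row=10, col=8)
  U (up): (row=10, col=8) -> (row=9, col=8)
  R (right): blocked, stay at (row=9, col=8)
  U (up): (row=9, col=8) -> (row=8, col=8)
  U (up): (row=8, col=8) -> (row=7, col=8)
  R (right): blocked, stay at (row=7, col=8)
  L (left): (row=7, col=8) -> (row=7, col=7)
Final: (row=7, col=7)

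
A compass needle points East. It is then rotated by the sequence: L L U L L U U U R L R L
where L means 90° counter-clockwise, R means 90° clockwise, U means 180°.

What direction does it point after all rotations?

Answer: Final heading: East

Derivation:
Start: East
  L (left (90° counter-clockwise)) -> North
  L (left (90° counter-clockwise)) -> West
  U (U-turn (180°)) -> East
  L (left (90° counter-clockwise)) -> North
  L (left (90° counter-clockwise)) -> West
  U (U-turn (180°)) -> East
  U (U-turn (180°)) -> West
  U (U-turn (180°)) -> East
  R (right (90° clockwise)) -> South
  L (left (90° counter-clockwise)) -> East
  R (right (90° clockwise)) -> South
  L (left (90° counter-clockwise)) -> East
Final: East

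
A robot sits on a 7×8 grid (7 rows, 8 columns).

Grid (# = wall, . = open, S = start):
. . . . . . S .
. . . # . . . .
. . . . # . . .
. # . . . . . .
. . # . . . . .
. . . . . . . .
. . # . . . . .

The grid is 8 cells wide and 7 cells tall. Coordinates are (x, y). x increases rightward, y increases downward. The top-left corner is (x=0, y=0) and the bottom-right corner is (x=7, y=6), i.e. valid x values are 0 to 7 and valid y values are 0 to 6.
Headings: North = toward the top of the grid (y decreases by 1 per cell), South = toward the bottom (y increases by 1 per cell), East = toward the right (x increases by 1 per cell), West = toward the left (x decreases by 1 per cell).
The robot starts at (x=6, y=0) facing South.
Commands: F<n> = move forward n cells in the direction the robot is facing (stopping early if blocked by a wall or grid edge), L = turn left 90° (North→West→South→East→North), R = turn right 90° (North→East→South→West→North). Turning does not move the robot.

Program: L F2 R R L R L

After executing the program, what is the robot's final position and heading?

Start: (x=6, y=0), facing South
  L: turn left, now facing East
  F2: move forward 1/2 (blocked), now at (x=7, y=0)
  R: turn right, now facing South
  R: turn right, now facing West
  L: turn left, now facing South
  R: turn right, now facing West
  L: turn left, now facing South
Final: (x=7, y=0), facing South

Answer: Final position: (x=7, y=0), facing South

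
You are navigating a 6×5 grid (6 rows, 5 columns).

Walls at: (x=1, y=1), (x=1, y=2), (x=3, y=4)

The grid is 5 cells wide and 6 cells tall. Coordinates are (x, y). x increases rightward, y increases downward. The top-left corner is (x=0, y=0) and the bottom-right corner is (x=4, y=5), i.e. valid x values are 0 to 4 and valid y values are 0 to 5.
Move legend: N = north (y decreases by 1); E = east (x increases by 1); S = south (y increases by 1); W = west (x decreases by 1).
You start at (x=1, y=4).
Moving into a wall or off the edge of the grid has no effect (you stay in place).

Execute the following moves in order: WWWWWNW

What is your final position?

Start: (x=1, y=4)
  W (west): (x=1, y=4) -> (x=0, y=4)
  [×4]W (west): blocked, stay at (x=0, y=4)
  N (north): (x=0, y=4) -> (x=0, y=3)
  W (west): blocked, stay at (x=0, y=3)
Final: (x=0, y=3)

Answer: Final position: (x=0, y=3)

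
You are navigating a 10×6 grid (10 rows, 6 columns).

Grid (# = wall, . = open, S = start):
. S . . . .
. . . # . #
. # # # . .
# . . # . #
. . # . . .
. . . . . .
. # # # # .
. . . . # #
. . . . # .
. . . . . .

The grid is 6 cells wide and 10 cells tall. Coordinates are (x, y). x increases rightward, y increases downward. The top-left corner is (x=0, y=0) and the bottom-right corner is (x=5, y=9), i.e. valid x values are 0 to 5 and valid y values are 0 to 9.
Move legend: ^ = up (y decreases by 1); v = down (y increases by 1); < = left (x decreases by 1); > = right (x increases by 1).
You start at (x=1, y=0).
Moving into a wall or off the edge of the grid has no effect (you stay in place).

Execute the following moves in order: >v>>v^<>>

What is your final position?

Start: (x=1, y=0)
  > (right): (x=1, y=0) -> (x=2, y=0)
  v (down): (x=2, y=0) -> (x=2, y=1)
  > (right): blocked, stay at (x=2, y=1)
  > (right): blocked, stay at (x=2, y=1)
  v (down): blocked, stay at (x=2, y=1)
  ^ (up): (x=2, y=1) -> (x=2, y=0)
  < (left): (x=2, y=0) -> (x=1, y=0)
  > (right): (x=1, y=0) -> (x=2, y=0)
  > (right): (x=2, y=0) -> (x=3, y=0)
Final: (x=3, y=0)

Answer: Final position: (x=3, y=0)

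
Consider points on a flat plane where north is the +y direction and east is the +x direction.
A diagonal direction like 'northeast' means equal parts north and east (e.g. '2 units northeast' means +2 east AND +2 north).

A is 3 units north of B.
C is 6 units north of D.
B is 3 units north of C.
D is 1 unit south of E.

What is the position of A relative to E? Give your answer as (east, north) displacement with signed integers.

Answer: A is at (east=0, north=11) relative to E.

Derivation:
Place E at the origin (east=0, north=0).
  D is 1 unit south of E: delta (east=+0, north=-1); D at (east=0, north=-1).
  C is 6 units north of D: delta (east=+0, north=+6); C at (east=0, north=5).
  B is 3 units north of C: delta (east=+0, north=+3); B at (east=0, north=8).
  A is 3 units north of B: delta (east=+0, north=+3); A at (east=0, north=11).
Therefore A relative to E: (east=0, north=11).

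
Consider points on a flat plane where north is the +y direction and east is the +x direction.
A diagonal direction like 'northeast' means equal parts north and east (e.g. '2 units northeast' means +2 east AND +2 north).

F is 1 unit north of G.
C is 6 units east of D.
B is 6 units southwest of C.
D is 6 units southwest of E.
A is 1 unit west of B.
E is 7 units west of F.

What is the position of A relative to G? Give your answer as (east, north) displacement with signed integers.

Answer: A is at (east=-14, north=-11) relative to G.

Derivation:
Place G at the origin (east=0, north=0).
  F is 1 unit north of G: delta (east=+0, north=+1); F at (east=0, north=1).
  E is 7 units west of F: delta (east=-7, north=+0); E at (east=-7, north=1).
  D is 6 units southwest of E: delta (east=-6, north=-6); D at (east=-13, north=-5).
  C is 6 units east of D: delta (east=+6, north=+0); C at (east=-7, north=-5).
  B is 6 units southwest of C: delta (east=-6, north=-6); B at (east=-13, north=-11).
  A is 1 unit west of B: delta (east=-1, north=+0); A at (east=-14, north=-11).
Therefore A relative to G: (east=-14, north=-11).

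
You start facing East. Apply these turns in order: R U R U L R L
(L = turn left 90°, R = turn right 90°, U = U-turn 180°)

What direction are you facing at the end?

Answer: Final heading: South

Derivation:
Start: East
  R (right (90° clockwise)) -> South
  U (U-turn (180°)) -> North
  R (right (90° clockwise)) -> East
  U (U-turn (180°)) -> West
  L (left (90° counter-clockwise)) -> South
  R (right (90° clockwise)) -> West
  L (left (90° counter-clockwise)) -> South
Final: South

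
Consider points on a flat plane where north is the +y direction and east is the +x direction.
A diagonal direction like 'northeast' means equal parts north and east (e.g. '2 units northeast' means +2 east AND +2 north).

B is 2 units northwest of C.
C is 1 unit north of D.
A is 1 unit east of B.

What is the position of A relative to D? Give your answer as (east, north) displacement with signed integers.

Answer: A is at (east=-1, north=3) relative to D.

Derivation:
Place D at the origin (east=0, north=0).
  C is 1 unit north of D: delta (east=+0, north=+1); C at (east=0, north=1).
  B is 2 units northwest of C: delta (east=-2, north=+2); B at (east=-2, north=3).
  A is 1 unit east of B: delta (east=+1, north=+0); A at (east=-1, north=3).
Therefore A relative to D: (east=-1, north=3).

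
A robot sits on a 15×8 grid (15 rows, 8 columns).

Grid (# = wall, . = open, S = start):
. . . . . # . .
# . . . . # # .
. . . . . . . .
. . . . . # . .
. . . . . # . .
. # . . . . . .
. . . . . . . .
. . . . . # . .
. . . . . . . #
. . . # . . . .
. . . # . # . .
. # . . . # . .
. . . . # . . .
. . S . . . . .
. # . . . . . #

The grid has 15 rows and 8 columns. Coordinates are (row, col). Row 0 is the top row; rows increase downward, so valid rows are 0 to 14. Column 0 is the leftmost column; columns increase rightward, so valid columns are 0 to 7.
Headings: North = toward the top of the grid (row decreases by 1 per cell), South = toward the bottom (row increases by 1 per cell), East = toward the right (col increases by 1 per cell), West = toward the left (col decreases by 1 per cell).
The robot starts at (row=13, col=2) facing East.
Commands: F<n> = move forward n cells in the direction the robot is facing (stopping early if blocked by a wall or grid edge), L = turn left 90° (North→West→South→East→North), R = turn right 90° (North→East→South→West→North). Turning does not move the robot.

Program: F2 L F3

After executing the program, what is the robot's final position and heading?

Answer: Final position: (row=13, col=4), facing North

Derivation:
Start: (row=13, col=2), facing East
  F2: move forward 2, now at (row=13, col=4)
  L: turn left, now facing North
  F3: move forward 0/3 (blocked), now at (row=13, col=4)
Final: (row=13, col=4), facing North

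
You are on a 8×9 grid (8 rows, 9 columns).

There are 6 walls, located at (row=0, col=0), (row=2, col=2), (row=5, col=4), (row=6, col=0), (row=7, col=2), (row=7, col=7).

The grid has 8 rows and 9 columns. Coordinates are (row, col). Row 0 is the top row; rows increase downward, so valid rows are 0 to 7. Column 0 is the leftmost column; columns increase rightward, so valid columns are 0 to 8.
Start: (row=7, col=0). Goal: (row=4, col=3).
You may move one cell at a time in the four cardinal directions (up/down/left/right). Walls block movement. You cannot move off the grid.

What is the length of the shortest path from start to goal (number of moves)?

BFS from (row=7, col=0) until reaching (row=4, col=3):
  Distance 0: (row=7, col=0)
  Distance 1: (row=7, col=1)
  Distance 2: (row=6, col=1)
  Distance 3: (row=5, col=1), (row=6, col=2)
  Distance 4: (row=4, col=1), (row=5, col=0), (row=5, col=2), (row=6, col=3)
  Distance 5: (row=3, col=1), (row=4, col=0), (row=4, col=2), (row=5, col=3), (row=6, col=4), (row=7, col=3)
  Distance 6: (row=2, col=1), (row=3, col=0), (row=3, col=2), (row=4, col=3), (row=6, col=5), (row=7, col=4)  <- goal reached here
One shortest path (6 moves): (row=7, col=0) -> (row=7, col=1) -> (row=6, col=1) -> (row=6, col=2) -> (row=6, col=3) -> (row=5, col=3) -> (row=4, col=3)

Answer: Shortest path length: 6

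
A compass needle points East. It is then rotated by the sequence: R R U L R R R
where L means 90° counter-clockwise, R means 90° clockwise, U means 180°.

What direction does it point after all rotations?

Answer: Final heading: West

Derivation:
Start: East
  R (right (90° clockwise)) -> South
  R (right (90° clockwise)) -> West
  U (U-turn (180°)) -> East
  L (left (90° counter-clockwise)) -> North
  R (right (90° clockwise)) -> East
  R (right (90° clockwise)) -> South
  R (right (90° clockwise)) -> West
Final: West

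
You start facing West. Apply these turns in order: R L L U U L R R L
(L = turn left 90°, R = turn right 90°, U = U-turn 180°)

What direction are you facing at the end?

Start: West
  R (right (90° clockwise)) -> North
  L (left (90° counter-clockwise)) -> West
  L (left (90° counter-clockwise)) -> South
  U (U-turn (180°)) -> North
  U (U-turn (180°)) -> South
  L (left (90° counter-clockwise)) -> East
  R (right (90° clockwise)) -> South
  R (right (90° clockwise)) -> West
  L (left (90° counter-clockwise)) -> South
Final: South

Answer: Final heading: South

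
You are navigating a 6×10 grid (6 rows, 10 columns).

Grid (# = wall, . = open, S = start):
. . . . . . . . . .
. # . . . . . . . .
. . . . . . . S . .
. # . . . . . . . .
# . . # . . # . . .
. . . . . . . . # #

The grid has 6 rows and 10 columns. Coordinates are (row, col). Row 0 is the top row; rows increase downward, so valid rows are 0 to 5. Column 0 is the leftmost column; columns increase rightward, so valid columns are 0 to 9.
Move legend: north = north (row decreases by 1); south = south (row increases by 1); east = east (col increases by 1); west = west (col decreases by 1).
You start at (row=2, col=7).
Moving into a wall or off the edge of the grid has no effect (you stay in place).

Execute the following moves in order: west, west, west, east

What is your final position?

Answer: Final position: (row=2, col=5)

Derivation:
Start: (row=2, col=7)
  west (west): (row=2, col=7) -> (row=2, col=6)
  west (west): (row=2, col=6) -> (row=2, col=5)
  west (west): (row=2, col=5) -> (row=2, col=4)
  east (east): (row=2, col=4) -> (row=2, col=5)
Final: (row=2, col=5)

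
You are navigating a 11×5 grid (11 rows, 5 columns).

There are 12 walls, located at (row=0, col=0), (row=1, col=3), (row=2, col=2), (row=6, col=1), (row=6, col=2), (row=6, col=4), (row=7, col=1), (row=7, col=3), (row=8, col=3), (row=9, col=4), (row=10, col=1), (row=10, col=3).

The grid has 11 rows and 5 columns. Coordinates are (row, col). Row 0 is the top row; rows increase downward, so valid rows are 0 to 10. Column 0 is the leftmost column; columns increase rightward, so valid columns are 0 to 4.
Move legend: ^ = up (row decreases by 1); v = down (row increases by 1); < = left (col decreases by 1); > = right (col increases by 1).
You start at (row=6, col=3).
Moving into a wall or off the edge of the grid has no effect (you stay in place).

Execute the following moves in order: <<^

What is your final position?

Start: (row=6, col=3)
  < (left): blocked, stay at (row=6, col=3)
  < (left): blocked, stay at (row=6, col=3)
  ^ (up): (row=6, col=3) -> (row=5, col=3)
Final: (row=5, col=3)

Answer: Final position: (row=5, col=3)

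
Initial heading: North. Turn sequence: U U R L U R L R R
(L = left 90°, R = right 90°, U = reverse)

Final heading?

Start: North
  U (U-turn (180°)) -> South
  U (U-turn (180°)) -> North
  R (right (90° clockwise)) -> East
  L (left (90° counter-clockwise)) -> North
  U (U-turn (180°)) -> South
  R (right (90° clockwise)) -> West
  L (left (90° counter-clockwise)) -> South
  R (right (90° clockwise)) -> West
  R (right (90° clockwise)) -> North
Final: North

Answer: Final heading: North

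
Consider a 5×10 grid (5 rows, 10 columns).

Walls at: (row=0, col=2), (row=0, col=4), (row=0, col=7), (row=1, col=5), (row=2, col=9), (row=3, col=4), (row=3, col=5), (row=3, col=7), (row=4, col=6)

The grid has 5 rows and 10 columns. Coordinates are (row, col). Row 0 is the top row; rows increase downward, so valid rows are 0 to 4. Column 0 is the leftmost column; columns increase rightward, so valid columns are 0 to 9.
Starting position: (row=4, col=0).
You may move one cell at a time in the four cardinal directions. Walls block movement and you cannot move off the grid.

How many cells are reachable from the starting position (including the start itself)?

BFS flood-fill from (row=4, col=0):
  Distance 0: (row=4, col=0)
  Distance 1: (row=3, col=0), (row=4, col=1)
  Distance 2: (row=2, col=0), (row=3, col=1), (row=4, col=2)
  Distance 3: (row=1, col=0), (row=2, col=1), (row=3, col=2), (row=4, col=3)
  Distance 4: (row=0, col=0), (row=1, col=1), (row=2, col=2), (row=3, col=3), (row=4, col=4)
  Distance 5: (row=0, col=1), (row=1, col=2), (row=2, col=3), (row=4, col=5)
  Distance 6: (row=1, col=3), (row=2, col=4)
  Distance 7: (row=0, col=3), (row=1, col=4), (row=2, col=5)
  Distance 8: (row=2, col=6)
  Distance 9: (row=1, col=6), (row=2, col=7), (row=3, col=6)
  Distance 10: (row=0, col=6), (row=1, col=7), (row=2, col=8)
  Distance 11: (row=0, col=5), (row=1, col=8), (row=3, col=8)
  Distance 12: (row=0, col=8), (row=1, col=9), (row=3, col=9), (row=4, col=8)
  Distance 13: (row=0, col=9), (row=4, col=7), (row=4, col=9)
Total reachable: 41 (grid has 41 open cells total)

Answer: Reachable cells: 41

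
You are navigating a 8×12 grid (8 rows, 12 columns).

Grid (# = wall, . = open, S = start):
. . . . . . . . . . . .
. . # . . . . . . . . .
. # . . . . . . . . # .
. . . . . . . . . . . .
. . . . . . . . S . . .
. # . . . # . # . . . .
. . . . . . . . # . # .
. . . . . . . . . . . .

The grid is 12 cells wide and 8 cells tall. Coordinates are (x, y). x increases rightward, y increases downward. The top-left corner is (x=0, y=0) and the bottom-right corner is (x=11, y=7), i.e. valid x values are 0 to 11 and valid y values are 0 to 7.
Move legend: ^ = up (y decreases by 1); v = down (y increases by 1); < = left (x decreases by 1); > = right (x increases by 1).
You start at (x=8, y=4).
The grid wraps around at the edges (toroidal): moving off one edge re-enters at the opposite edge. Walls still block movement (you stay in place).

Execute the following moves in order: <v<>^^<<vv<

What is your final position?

Answer: Final position: (x=4, y=4)

Derivation:
Start: (x=8, y=4)
  < (left): (x=8, y=4) -> (x=7, y=4)
  v (down): blocked, stay at (x=7, y=4)
  < (left): (x=7, y=4) -> (x=6, y=4)
  > (right): (x=6, y=4) -> (x=7, y=4)
  ^ (up): (x=7, y=4) -> (x=7, y=3)
  ^ (up): (x=7, y=3) -> (x=7, y=2)
  < (left): (x=7, y=2) -> (x=6, y=2)
  < (left): (x=6, y=2) -> (x=5, y=2)
  v (down): (x=5, y=2) -> (x=5, y=3)
  v (down): (x=5, y=3) -> (x=5, y=4)
  < (left): (x=5, y=4) -> (x=4, y=4)
Final: (x=4, y=4)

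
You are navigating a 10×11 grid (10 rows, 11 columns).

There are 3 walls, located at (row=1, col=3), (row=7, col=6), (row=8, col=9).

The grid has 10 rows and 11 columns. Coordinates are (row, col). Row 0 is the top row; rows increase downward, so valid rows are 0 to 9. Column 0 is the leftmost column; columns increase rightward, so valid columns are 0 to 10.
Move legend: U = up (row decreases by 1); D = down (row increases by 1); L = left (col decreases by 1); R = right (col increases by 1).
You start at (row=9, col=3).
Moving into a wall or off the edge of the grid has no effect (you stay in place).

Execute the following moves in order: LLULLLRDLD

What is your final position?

Start: (row=9, col=3)
  L (left): (row=9, col=3) -> (row=9, col=2)
  L (left): (row=9, col=2) -> (row=9, col=1)
  U (up): (row=9, col=1) -> (row=8, col=1)
  L (left): (row=8, col=1) -> (row=8, col=0)
  L (left): blocked, stay at (row=8, col=0)
  L (left): blocked, stay at (row=8, col=0)
  R (right): (row=8, col=0) -> (row=8, col=1)
  D (down): (row=8, col=1) -> (row=9, col=1)
  L (left): (row=9, col=1) -> (row=9, col=0)
  D (down): blocked, stay at (row=9, col=0)
Final: (row=9, col=0)

Answer: Final position: (row=9, col=0)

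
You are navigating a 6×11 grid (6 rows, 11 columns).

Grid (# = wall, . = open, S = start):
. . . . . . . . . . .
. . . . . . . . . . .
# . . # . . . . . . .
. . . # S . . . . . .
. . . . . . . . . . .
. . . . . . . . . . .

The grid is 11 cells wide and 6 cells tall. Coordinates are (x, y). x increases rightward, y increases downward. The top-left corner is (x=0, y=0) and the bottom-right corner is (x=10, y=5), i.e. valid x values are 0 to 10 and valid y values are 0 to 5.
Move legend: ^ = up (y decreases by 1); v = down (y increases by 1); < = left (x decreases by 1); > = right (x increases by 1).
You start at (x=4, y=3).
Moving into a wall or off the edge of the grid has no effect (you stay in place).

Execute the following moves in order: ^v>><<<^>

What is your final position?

Answer: Final position: (x=5, y=2)

Derivation:
Start: (x=4, y=3)
  ^ (up): (x=4, y=3) -> (x=4, y=2)
  v (down): (x=4, y=2) -> (x=4, y=3)
  > (right): (x=4, y=3) -> (x=5, y=3)
  > (right): (x=5, y=3) -> (x=6, y=3)
  < (left): (x=6, y=3) -> (x=5, y=3)
  < (left): (x=5, y=3) -> (x=4, y=3)
  < (left): blocked, stay at (x=4, y=3)
  ^ (up): (x=4, y=3) -> (x=4, y=2)
  > (right): (x=4, y=2) -> (x=5, y=2)
Final: (x=5, y=2)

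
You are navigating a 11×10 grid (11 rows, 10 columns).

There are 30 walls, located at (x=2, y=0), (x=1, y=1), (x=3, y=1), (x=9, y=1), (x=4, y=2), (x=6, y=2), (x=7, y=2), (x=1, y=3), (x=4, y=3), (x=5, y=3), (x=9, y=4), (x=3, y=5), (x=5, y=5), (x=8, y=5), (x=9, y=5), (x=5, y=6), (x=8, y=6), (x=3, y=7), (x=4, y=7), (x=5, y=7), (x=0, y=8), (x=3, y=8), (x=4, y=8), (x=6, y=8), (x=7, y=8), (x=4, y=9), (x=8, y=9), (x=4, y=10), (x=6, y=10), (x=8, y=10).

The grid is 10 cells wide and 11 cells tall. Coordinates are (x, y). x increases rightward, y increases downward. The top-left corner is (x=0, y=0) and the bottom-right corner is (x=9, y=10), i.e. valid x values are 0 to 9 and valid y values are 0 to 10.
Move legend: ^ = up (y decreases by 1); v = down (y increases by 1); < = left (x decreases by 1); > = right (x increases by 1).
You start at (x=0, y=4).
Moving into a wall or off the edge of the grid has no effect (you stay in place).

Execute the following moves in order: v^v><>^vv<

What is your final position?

Answer: Final position: (x=0, y=6)

Derivation:
Start: (x=0, y=4)
  v (down): (x=0, y=4) -> (x=0, y=5)
  ^ (up): (x=0, y=5) -> (x=0, y=4)
  v (down): (x=0, y=4) -> (x=0, y=5)
  > (right): (x=0, y=5) -> (x=1, y=5)
  < (left): (x=1, y=5) -> (x=0, y=5)
  > (right): (x=0, y=5) -> (x=1, y=5)
  ^ (up): (x=1, y=5) -> (x=1, y=4)
  v (down): (x=1, y=4) -> (x=1, y=5)
  v (down): (x=1, y=5) -> (x=1, y=6)
  < (left): (x=1, y=6) -> (x=0, y=6)
Final: (x=0, y=6)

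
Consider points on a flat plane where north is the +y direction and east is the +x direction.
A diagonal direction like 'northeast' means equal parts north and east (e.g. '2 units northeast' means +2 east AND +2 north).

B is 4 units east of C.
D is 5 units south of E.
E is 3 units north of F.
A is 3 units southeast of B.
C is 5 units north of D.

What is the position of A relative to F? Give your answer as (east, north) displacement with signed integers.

Answer: A is at (east=7, north=0) relative to F.

Derivation:
Place F at the origin (east=0, north=0).
  E is 3 units north of F: delta (east=+0, north=+3); E at (east=0, north=3).
  D is 5 units south of E: delta (east=+0, north=-5); D at (east=0, north=-2).
  C is 5 units north of D: delta (east=+0, north=+5); C at (east=0, north=3).
  B is 4 units east of C: delta (east=+4, north=+0); B at (east=4, north=3).
  A is 3 units southeast of B: delta (east=+3, north=-3); A at (east=7, north=0).
Therefore A relative to F: (east=7, north=0).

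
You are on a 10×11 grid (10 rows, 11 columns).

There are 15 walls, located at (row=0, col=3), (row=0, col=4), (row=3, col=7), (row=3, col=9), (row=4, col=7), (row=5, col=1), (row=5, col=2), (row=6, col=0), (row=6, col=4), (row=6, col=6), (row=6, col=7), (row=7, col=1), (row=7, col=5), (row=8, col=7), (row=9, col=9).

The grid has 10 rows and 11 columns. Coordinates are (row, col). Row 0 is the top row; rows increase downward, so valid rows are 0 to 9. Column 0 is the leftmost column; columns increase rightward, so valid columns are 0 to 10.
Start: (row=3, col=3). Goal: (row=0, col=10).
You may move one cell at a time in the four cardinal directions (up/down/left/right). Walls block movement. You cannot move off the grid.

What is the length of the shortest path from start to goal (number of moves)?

BFS from (row=3, col=3) until reaching (row=0, col=10):
  Distance 0: (row=3, col=3)
  Distance 1: (row=2, col=3), (row=3, col=2), (row=3, col=4), (row=4, col=3)
  Distance 2: (row=1, col=3), (row=2, col=2), (row=2, col=4), (row=3, col=1), (row=3, col=5), (row=4, col=2), (row=4, col=4), (row=5, col=3)
  Distance 3: (row=1, col=2), (row=1, col=4), (row=2, col=1), (row=2, col=5), (row=3, col=0), (row=3, col=6), (row=4, col=1), (row=4, col=5), (row=5, col=4), (row=6, col=3)
  Distance 4: (row=0, col=2), (row=1, col=1), (row=1, col=5), (row=2, col=0), (row=2, col=6), (row=4, col=0), (row=4, col=6), (row=5, col=5), (row=6, col=2), (row=7, col=3)
  Distance 5: (row=0, col=1), (row=0, col=5), (row=1, col=0), (row=1, col=6), (row=2, col=7), (row=5, col=0), (row=5, col=6), (row=6, col=1), (row=6, col=5), (row=7, col=2), (row=7, col=4), (row=8, col=3)
  Distance 6: (row=0, col=0), (row=0, col=6), (row=1, col=7), (row=2, col=8), (row=5, col=7), (row=8, col=2), (row=8, col=4), (row=9, col=3)
  Distance 7: (row=0, col=7), (row=1, col=8), (row=2, col=9), (row=3, col=8), (row=5, col=8), (row=8, col=1), (row=8, col=5), (row=9, col=2), (row=9, col=4)
  Distance 8: (row=0, col=8), (row=1, col=9), (row=2, col=10), (row=4, col=8), (row=5, col=9), (row=6, col=8), (row=8, col=0), (row=8, col=6), (row=9, col=1), (row=9, col=5)
  Distance 9: (row=0, col=9), (row=1, col=10), (row=3, col=10), (row=4, col=9), (row=5, col=10), (row=6, col=9), (row=7, col=0), (row=7, col=6), (row=7, col=8), (row=9, col=0), (row=9, col=6)
  Distance 10: (row=0, col=10), (row=4, col=10), (row=6, col=10), (row=7, col=7), (row=7, col=9), (row=8, col=8), (row=9, col=7)  <- goal reached here
One shortest path (10 moves): (row=3, col=3) -> (row=3, col=4) -> (row=3, col=5) -> (row=3, col=6) -> (row=2, col=6) -> (row=2, col=7) -> (row=2, col=8) -> (row=2, col=9) -> (row=2, col=10) -> (row=1, col=10) -> (row=0, col=10)

Answer: Shortest path length: 10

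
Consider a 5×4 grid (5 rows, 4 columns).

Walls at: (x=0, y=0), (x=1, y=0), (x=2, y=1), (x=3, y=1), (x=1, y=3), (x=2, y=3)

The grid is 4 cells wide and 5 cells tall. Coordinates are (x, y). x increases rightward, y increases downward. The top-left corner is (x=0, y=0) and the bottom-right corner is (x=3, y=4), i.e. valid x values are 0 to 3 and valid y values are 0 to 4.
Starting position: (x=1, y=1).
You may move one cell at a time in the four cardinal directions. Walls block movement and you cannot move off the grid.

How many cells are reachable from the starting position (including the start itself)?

BFS flood-fill from (x=1, y=1):
  Distance 0: (x=1, y=1)
  Distance 1: (x=0, y=1), (x=1, y=2)
  Distance 2: (x=0, y=2), (x=2, y=2)
  Distance 3: (x=3, y=2), (x=0, y=3)
  Distance 4: (x=3, y=3), (x=0, y=4)
  Distance 5: (x=1, y=4), (x=3, y=4)
  Distance 6: (x=2, y=4)
Total reachable: 12 (grid has 14 open cells total)

Answer: Reachable cells: 12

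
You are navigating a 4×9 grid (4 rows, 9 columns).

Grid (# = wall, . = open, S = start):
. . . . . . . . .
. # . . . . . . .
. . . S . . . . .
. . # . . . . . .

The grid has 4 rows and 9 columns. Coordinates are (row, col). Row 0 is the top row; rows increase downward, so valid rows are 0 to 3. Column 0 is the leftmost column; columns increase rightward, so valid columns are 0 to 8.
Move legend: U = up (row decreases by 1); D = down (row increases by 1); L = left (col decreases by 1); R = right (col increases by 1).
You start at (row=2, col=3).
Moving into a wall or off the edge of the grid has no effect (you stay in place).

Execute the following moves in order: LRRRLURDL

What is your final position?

Start: (row=2, col=3)
  L (left): (row=2, col=3) -> (row=2, col=2)
  R (right): (row=2, col=2) -> (row=2, col=3)
  R (right): (row=2, col=3) -> (row=2, col=4)
  R (right): (row=2, col=4) -> (row=2, col=5)
  L (left): (row=2, col=5) -> (row=2, col=4)
  U (up): (row=2, col=4) -> (row=1, col=4)
  R (right): (row=1, col=4) -> (row=1, col=5)
  D (down): (row=1, col=5) -> (row=2, col=5)
  L (left): (row=2, col=5) -> (row=2, col=4)
Final: (row=2, col=4)

Answer: Final position: (row=2, col=4)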